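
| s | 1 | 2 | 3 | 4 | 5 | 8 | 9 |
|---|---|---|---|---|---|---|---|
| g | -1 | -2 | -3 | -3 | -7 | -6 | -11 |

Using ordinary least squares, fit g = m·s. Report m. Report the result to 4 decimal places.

m = -1.0400

With design matrix M, MᵀM = [[200]] and Mᵀg = [-208]ᵀ.
m = (-208)/200 = -1.04.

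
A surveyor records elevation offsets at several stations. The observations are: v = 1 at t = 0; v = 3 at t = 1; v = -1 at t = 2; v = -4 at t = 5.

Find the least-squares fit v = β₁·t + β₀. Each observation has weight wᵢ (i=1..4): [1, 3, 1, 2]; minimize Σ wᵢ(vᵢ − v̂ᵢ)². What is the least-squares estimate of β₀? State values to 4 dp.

β₀ = 3.1724

Forming MᵀWM = [[57, 15]; [15, 7]] and MᵀWv = [-33, 1]ᵀ gives MᵀWM·[β₁, β₀]ᵀ = MᵀWv.
Determinant 57·7 − 15² = 174.
β₁ = ((-33)·7 − 15·1)/174 = -41/29; β₀ = (57·1 − 15·(-33))/174 = 92/29.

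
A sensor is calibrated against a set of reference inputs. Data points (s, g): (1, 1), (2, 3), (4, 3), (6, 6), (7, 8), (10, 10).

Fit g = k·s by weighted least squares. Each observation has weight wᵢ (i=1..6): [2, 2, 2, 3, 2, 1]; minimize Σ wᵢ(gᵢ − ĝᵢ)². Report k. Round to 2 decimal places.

Normal-equation sums: Σwᵢ·s·s = 348.
And Σwᵢ·s·g = 358.
k = 358/348 = 1.02874.

k = 1.03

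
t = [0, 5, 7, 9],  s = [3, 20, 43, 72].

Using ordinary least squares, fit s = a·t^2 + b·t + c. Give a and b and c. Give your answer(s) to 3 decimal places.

a = 1.047, b = -1.712, c = 2.932

From the data, Σt^2·t^2 = 9587, Σt^2·t = 1197, Σt^2 = 155, Σt·t = 155, Σt = 21, Σ1 = 4.
And Σt^2·s = 8439, Σt·s = 1049, Σs = 138.
Normal equations: [[9587, 1197, 155]; [1197, 155, 21]; [155, 21, 4]]·[a, b, c]ᵀ = [8439, 1049, 138]ᵀ.
Row-reducing yields a = 6990/6679, b = -11432/6679, c = 19581/6679.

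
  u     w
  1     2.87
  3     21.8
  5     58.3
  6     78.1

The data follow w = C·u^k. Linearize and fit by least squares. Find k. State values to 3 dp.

k = 1.855

With ln wᵢ as the transformed response and ln uᵢ as the regressor:
XᵀX = [[7.0076, 4.4998]; [4.4998, 4]], rhs = [17.7376, 12.5598]ᵀ  (here Σln u = 4.4998, Σ(ln u)² = 7.0076, Σln w = 12.5598, Σln u·ln w = 17.7376).
Δ = 7.0076·4 − (4.4998)² = 7.7823; k = (17.7376·4 − 4.4998·12.5598)/7.7823 = 1.85469, ln C = (7.0076·12.5598 − 4.4998·17.7376)/7.7823 = 1.05351.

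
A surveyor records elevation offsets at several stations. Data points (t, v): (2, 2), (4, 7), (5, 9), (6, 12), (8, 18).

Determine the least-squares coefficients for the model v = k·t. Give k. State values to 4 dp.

k = 2.0207

Setting ∂/∂k … = 0 gives: 145·k = 293.
k = 293/145 = 2.02069.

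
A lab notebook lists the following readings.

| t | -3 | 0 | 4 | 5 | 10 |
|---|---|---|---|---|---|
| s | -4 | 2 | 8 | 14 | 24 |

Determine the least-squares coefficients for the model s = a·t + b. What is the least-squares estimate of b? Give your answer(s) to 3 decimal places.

b = 1.895

From the data, Σt·t = 150, Σt = 16, Σ1 = 5.
Right-hand side: Σt·s = 354, Σs = 44.
det = 150·5 − 16² = 494.
a = (354·5 − 16·44)/494 = 41/19; b = (150·44 − 16·354)/494 = 36/19.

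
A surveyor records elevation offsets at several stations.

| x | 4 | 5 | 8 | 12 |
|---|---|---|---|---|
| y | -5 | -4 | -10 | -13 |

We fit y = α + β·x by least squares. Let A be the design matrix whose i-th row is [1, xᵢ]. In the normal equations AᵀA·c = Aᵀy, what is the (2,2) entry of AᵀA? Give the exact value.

Row 2 ↔ basis x, column 2 ↔ basis x, so (AᵀA)_{2,2} = Σᵢ (x)·(x) = (4)·(4) + (5)·(5) + (8)·(8) + (12)·(12) = 249.

249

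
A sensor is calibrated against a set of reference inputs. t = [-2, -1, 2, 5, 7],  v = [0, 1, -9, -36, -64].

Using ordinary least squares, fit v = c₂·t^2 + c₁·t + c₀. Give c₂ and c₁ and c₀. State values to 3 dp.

From the data, Σt^2·t^2 = 3059, Σt^2·t = 467, Σt^2 = 83, Σt·t = 83, Σt = 11, Σ1 = 5.
For Xᵀv: Σt^2·v = -4071, Σt·v = -647, Σv = -108.
Row-reducing yields c₂ = -1217/1248, c₁ = -2803/1248, c₀ = -49/104.

c₂ = -0.975, c₁ = -2.246, c₀ = -0.471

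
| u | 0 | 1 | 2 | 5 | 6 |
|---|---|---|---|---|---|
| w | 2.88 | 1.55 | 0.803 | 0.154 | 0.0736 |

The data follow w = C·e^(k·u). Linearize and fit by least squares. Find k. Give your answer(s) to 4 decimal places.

With ln wᵢ as the transformed response and uᵢ as the regressor:
Over the data: Σu = 14.0000, Σ(u)² = 66.0000, Σln w = -3.2033, Σu·ln w = -25.0092.
Normal system: [[66.0000, 14.0000]; [14.0000, 5]]·[k, ln C]ᵀ = [-25.0092, -3.2033]ᵀ.
Slope k = (n·Σu·ln w − Σu·Σln w)/(n·Σ(u)² − (Σu)²) = (5·-25.0092 − 14.0000·-3.2033)/134.0000 = -0.59851; ln C = (Σln w − k·Σu)/n = 1.03517.

k = -0.5985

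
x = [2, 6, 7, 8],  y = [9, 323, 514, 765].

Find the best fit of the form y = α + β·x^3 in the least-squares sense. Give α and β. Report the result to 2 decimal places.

Compute the Gram sums: Σ1 = 4, Σx^3 = 1079, Σx^3·x^3 = 426513.
And Σy = 1611, Σx^3·y = 637822.
Determinant 4·426513 − 1079² = 541811.
α = (1611·426513 − 1079·637822)/541811 = -1097495/541811; β = (4·637822 − 1079·1611)/541811 = 813019/541811.

α = -2.03, β = 1.50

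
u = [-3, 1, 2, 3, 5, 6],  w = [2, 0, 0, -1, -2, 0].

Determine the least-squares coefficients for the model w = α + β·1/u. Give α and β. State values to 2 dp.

Compute the Gram sums: Σ1 = 6, Σ1/u = 28/15, Σ1/u·1/u = 77/50.
Moment sums: Σw = -1, Σ1/u·w = -7/5.
Δ = 6·(77/50) − (28/15)² = 259/45.
α = ((-1)·(77/50) − (28/15)·(-7/5))/(259/45) = 69/370; β = (6·(-7/5) − (28/15)·(-1))/(259/45) = -42/37.

α = 0.19, β = -1.14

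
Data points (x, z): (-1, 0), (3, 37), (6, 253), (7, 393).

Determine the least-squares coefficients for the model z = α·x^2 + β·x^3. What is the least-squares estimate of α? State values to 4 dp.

α = 1.1308

With design matrix A, AᵀA = [[3779, 24825]; [24825, 165035]] and Aᵀz = [28698, 190446]ᵀ.
Eliminating β: 165035·(row 1) − 24825·(row 2) gives 7386640·α = 165035·28698 − 24825·190446 = 8352480, so α = 104406/92333.
Then β = (190446 − 24825·(104406/92333))/165035 = 454224/461665.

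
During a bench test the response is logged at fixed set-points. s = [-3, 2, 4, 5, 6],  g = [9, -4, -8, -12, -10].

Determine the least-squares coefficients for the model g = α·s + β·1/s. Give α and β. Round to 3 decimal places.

α = -1.902, β = -3.173

MᵀM·[α, β]ᵀ = Mᵀg reads: 90·α + 5·β = -187;  5·α + (1769/3600)·β = -166/15.
Δ = 90·(1769/3600) − 5² = 769/40.
α = ((-187)·(1769/3600) − 5·(-166/15))/(769/40) = -131603/69210; β = (90·(-166/15) − 5·(-187))/(769/40) = -2440/769.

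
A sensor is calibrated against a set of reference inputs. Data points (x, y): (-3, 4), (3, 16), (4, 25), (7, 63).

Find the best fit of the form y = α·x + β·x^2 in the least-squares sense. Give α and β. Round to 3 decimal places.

α = 1.963, β = 1.017

From the data, Σx·x = 83, Σx·x^2 = 407, Σx^2·x^2 = 2819.
For Aᵀy: Σx·y = 577, Σx^2·y = 3667.
Δ = 83·2819 − 407² = 68328.
α = (577·2819 − 407·3667)/68328 = 22349/11388; β = (83·3667 − 407·577)/68328 = 11587/11388.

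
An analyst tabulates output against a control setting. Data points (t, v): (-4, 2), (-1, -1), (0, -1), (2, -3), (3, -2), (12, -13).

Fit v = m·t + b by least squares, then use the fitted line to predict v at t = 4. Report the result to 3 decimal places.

Entries of MᵀM: Σt·t = 174, Σt = 12, Σ1 = 6.
Right-hand side: Σt·v = -175, Σv = -18.
Normal equations: [[174, 12]; [12, 6]]·[m, b]ᵀ = [-175, -18]ᵀ.
det = 174·6 − 12² = 900.
m = ((-175)·6 − 12·(-18))/900 = -139/150; b = (174·(-18) − 12·(-175))/900 = -86/75.
At t = 4: v̂ = (-139/150)·(4) + (-86/75)·(1) = -364/75.

v̂ = -4.853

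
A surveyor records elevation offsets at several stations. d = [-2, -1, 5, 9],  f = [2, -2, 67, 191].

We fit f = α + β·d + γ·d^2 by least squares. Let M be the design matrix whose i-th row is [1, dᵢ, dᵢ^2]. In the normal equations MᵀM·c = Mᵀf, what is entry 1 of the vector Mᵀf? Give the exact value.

Entry 1 ↔ basis 1, so (Mᵀf)_{1} = Σᵢ fᵢ = (1)·(2) + (1)·(-2) + (1)·(67) + (1)·(191) = 258.

258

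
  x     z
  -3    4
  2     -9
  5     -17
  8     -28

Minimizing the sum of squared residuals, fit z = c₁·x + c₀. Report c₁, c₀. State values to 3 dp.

c₁ = -2.864, c₀ = -3.909

The normal system AᵀA·[c₁, c₀]ᵀ = Aᵀz is [[102, 12]; [12, 4]]·[c₁, c₀]ᵀ = [-339, -50]ᵀ.
det = 102·4 − 12² = 264.
c₁ = ((-339)·4 − 12·(-50))/264 = -63/22; c₀ = (102·(-50) − 12·(-339))/264 = -43/11.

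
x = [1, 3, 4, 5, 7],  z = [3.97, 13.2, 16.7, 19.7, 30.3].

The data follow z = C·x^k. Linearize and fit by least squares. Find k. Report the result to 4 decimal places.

k = 1.0265

Let Y = ln z. Fitting Y = k·ln x + ln C by least squares:
XᵀX = [[9.5056, 6.0403]; [6.0403, 5]], rhs = [18.1726, 13.1662]ᵀ  (here Σln x = 6.0403, Σ(ln x)² = 9.5056, Σln z = 13.1662, Σln x·ln z = 18.1726).
Slope k = (n·Σln x·ln z − Σln x·Σln z)/(n·Σ(ln x)² − (Σln x)²) = (5·18.1726 − 6.0403·13.1662)/11.0434 = 1.02648; ln C = (Σln z − k·Σln x)/n = 1.39320.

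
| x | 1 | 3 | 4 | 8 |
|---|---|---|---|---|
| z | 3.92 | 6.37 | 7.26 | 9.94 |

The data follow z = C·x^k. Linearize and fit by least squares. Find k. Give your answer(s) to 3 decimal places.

Let Y = ln z. Fitting Y = k·ln x + ln C by least squares:
Sums: Σln x = 4.5643, Σ(ln x)² = 7.4528, Σln z = 7.4966, Σln x·ln z = 9.5579.
Normal system: [[7.4528, 4.5643]; [4.5643, 4]]·[k, ln C]ᵀ = [9.5579, 7.4966]ᵀ.
Slope k = (n·Σln x·ln z − Σln x·Σln z)/(n·Σ(ln x)² − (Σln x)²) = (4·9.5579 − 4.5643·7.4966)/8.9781 = 0.44714; ln C = (Σln z − k·Σln x)/n = 1.36393.

k = 0.447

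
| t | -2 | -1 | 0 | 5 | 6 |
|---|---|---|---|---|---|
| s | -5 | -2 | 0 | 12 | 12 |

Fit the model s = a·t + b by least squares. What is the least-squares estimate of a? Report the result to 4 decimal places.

The normal system XᵀX·[a, b]ᵀ = Xᵀs is [[66, 8]; [8, 5]]·[a, b]ᵀ = [144, 17]ᵀ.
Determinant 66·5 − 8² = 266.
a = (144·5 − 8·17)/266 = 292/133; b = (66·17 − 8·144)/266 = -15/133.

a = 2.1955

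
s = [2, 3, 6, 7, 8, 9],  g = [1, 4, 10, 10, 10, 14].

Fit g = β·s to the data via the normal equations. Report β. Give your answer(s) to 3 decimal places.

Entries of XᵀX: Σs·s = 243.
For Xᵀg: Σs·g = 350.
XᵀX·[β]ᵀ = Xᵀg becomes [[243]]·[β]ᵀ = [350]ᵀ.
Hence β = 350 / 243 ≈ 1.44033.

β = 1.440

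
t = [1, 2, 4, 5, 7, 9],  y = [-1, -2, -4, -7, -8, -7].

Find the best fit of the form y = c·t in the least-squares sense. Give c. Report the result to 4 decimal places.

c = -0.9943

Forming XᵀX = [[176]] and Xᵀy = [-175]ᵀ gives XᵀX·[c]ᵀ = Xᵀy.
c = (-175)/176 = -0.994318.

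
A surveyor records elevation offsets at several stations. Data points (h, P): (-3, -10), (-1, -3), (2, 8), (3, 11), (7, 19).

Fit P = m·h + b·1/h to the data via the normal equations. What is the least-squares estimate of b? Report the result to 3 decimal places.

Entries of AᵀA: Σh·h = 72, Σh·1/h = 5, Σ1/h·1/h = 2633/1764.
And Σh·P = 215, Σ1/h·P = 117/7.
Normal equations: [[72, 5]; [5, 2633/1764]]·[m, b]ᵀ = [215, 117/7]ᵀ.
Eliminating b: (2633/1764)·(row 1) − 5·(row 2) gives (4041/49)·m = (2633/1764)·215 − 5·(117/7) = 418675/1764, so m = 418675/145476.
Then b = ((117/7) − 5·(418675/145476))/(2633/1764) = 6293/4041.

b = 1.557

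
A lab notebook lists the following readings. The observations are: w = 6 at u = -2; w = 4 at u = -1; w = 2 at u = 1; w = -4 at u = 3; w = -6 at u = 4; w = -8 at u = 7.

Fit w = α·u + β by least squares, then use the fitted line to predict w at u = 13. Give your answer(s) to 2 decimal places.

Sums needed: Σu·u = 80, Σu = 12, Σ1 = 6.
Moment sums: Σu·w = -106, Σw = -6.
So MᵀM·[α, β]ᵀ = Mᵀw: [[80, 12]; [12, 6]]·[α, β]ᵀ = [-106, -6]ᵀ.
Eliminating β: 6·(row 1) − 12·(row 2) gives 336·α = 6·(-106) − 12·(-6) = -564, so α = -47/28.
Then β = ((-6) − 12·(-47/28))/6 = 33/14.
At u = 13: ŵ = (-47/28)·(13) + (33/14)·(1) = -545/28.

ŵ = -19.46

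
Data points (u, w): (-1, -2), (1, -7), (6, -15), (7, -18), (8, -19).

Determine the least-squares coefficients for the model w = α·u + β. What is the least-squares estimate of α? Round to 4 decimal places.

Sums needed: Σu·u = 151, Σu = 21, Σ1 = 5.
Moment sums: Σu·w = -373, Σw = -61.
Δ = 151·5 − 21² = 314.
α = ((-373)·5 − 21·(-61))/314 = -292/157; β = (151·(-61) − 21·(-373))/314 = -689/157.

α = -1.8599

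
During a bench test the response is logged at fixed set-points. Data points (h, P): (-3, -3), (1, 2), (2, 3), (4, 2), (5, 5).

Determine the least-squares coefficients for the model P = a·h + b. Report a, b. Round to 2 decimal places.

a = 0.87, b = 0.23

Sums needed: Σh·h = 55, Σh = 9, Σ1 = 5.
Moment sums: Σh·P = 50, ΣP = 9.
Normal equations: [[55, 9]; [9, 5]]·[a, b]ᵀ = [50, 9]ᵀ.
det = 55·5 − 9² = 194.
a = (50·5 − 9·9)/194 = 169/194; b = (55·9 − 9·50)/194 = 45/194.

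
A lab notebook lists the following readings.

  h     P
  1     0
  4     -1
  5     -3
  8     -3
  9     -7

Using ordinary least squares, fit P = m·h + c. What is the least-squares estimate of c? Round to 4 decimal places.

Compute the Gram sums: Σh·h = 187, Σh = 27, Σ1 = 5.
Right-hand side: Σh·P = -106, ΣP = -14.
Δ = 187·5 − 27² = 206.
m = ((-106)·5 − 27·(-14))/206 = -76/103; c = (187·(-14) − 27·(-106))/206 = 122/103.

c = 1.1845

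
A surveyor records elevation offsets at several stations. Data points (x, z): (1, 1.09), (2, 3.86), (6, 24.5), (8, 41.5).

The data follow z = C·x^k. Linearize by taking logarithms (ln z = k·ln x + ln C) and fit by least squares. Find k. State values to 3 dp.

Linearized form: ln z = k·ln x + ln C. From the 4 transformed points,
XᵀX = [[8.0149, 4.5643]; [4.5643, 4]], rhs = [14.4148, 8.3612]ᵀ  (here Σln x = 4.5643, Σ(ln x)² = 8.0149, Σln z = 8.3612, Σln x·ln z = 14.4148).
Solving (det = 11.2265): k = 1.73660, ln C = 0.10869.

k = 1.737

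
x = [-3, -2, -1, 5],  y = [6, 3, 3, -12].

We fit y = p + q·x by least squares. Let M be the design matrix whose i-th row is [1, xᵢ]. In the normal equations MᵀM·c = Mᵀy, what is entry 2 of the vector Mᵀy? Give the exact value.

-87

Entry 2 ↔ basis x, so (Mᵀy)_{2} = Σᵢ (x)·yᵢ = (-3)·(6) + (-2)·(3) + (-1)·(3) + (5)·(-12) = -87.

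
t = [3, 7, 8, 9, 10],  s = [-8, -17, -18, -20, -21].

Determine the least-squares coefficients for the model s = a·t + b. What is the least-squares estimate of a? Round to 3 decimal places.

MᵀM·[a, b]ᵀ = Mᵀs reads: 303·a + 37·b = -677;  37·a + 5·b = -84.
Δ = 303·5 − 37² = 146.
a = ((-677)·5 − 37·(-84))/146 = -277/146; b = (303·(-84) − 37·(-677))/146 = -403/146.

a = -1.897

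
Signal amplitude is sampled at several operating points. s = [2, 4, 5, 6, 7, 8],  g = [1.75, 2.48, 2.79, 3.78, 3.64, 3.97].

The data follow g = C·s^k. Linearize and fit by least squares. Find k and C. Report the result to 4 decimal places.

With ln gᵢ as the transformed response and ln sᵢ as the regressor:
XᵀX = [[16.3136, 9.5060]; [9.5060, 6]], rhs = [11.0621, 6.4944]ᵀ  (here Σln s = 9.5060, Σ(ln s)² = 16.3136, Σln g = 6.4944, Σln s·ln g = 11.0621).
Solving (det = 7.5177): k = 0.61677, ln C = 0.10523, so C = exp(0.10523) = 1.11097.

k = 0.6168, C = 1.1110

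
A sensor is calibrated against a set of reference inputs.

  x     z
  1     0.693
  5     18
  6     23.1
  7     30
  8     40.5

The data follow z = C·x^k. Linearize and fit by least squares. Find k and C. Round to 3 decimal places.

k = 1.955, C = 0.704

Linearized form: ln z = k·ln x + ln C. From the 5 transformed points,
Σln x = 7.4265, Σ(ln x)² = 13.9113, Σln z = 12.7660, Σln x·ln z = 24.5928.
Equations: 13.9113·k + 7.4265·ln C = 24.5928;  7.4265·k + 5·ln C = 12.7660.
Solving (det = 14.4030): k = 1.95491, ln C = -0.35045, so C = exp(-0.35045) = 0.70437.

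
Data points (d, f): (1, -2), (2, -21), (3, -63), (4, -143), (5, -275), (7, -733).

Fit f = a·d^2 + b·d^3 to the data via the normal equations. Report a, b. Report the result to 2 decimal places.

a = -1.03, b = -1.99

The normal equations are: 3380·a + 21232·b = -45733;  21232·a + 138164·b = -296817.
(Σd^2·d^2 = 3380, Σd^2·d^3 = 21232, Σd^3·d^3 = 138164, Σd^2·f = -45733, Σd^3·f = -296817.)
Determinant 3380·138164 − 21232² = 16196496.
a = ((-45733)·138164 − 21232·(-296817))/16196496 = -4158917/4049124; b = (3380·(-296817) − 21232·(-45733))/16196496 = -8059601/4049124.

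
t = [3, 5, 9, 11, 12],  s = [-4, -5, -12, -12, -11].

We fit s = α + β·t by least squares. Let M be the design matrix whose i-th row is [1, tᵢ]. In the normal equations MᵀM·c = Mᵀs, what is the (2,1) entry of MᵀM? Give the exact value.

40

Row 2 ↔ basis t, column 1 ↔ basis 1, so (MᵀM)_{2,1} = Σᵢ t = (3)·(1) + (5)·(1) + (9)·(1) + (11)·(1) + (12)·(1) = 40.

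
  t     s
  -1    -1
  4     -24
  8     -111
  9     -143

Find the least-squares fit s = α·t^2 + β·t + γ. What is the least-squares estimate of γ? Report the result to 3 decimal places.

Entries of AᵀA: Σt^2·t^2 = 10914, Σt^2·t = 1304, Σt^2 = 162, Σt·t = 162, Σt = 20, Σ1 = 4.
Right-hand side: Σt^2·s = -19072, Σt·s = -2270, Σs = -279.
Normal equations: [[10914, 1304, 162]; [1304, 162, 20]; [162, 20, 4]]·[α, β, γ]ᵀ = [-19072, -2270, -279]ᵀ.
Inverting the 3×3 Gram matrix, [α, β, γ]ᵀ = [-9929/5170, 3074/2585, 10777/5170]ᵀ.

γ = 2.085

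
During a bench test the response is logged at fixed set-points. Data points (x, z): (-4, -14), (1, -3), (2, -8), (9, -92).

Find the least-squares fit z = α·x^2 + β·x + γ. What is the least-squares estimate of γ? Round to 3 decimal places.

γ = -1.560

With design matrix M, MᵀM = [[6834, 674, 102]; [674, 102, 8]; [102, 8, 4]] and Mᵀz = [-7711, -791, -117]ᵀ.
Inverting the 3×3 Gram matrix, [α, β, γ]ᵀ = [-144775/143138, -67928/71569, -111656/71569]ᵀ.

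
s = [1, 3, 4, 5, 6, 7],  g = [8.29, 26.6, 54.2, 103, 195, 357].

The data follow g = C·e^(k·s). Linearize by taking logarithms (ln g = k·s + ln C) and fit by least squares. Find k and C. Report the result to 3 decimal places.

Linearized form: ln g = k·s + ln C. From the 6 transformed points,
Σs = 26.0000, Σ(s)² = 136.0000, Σln g = 25.1741, Σs·ln g = 123.8843.
Normal system: [[136.0000, 26.0000]; [26.0000, 6]]·[k, ln C]ᵀ = [123.8843, 25.1741]ᵀ.
Slope k = (n·Σs·ln g − Σs·Σln g)/(n·Σ(s)² − (Σs)²) = (6·123.8843 − 26.0000·25.1741)/140.0000 = 0.63414; ln C = (Σln g − k·Σs)/n = 1.44776, so C = exp(1.44776) = 4.25358.

k = 0.634, C = 4.254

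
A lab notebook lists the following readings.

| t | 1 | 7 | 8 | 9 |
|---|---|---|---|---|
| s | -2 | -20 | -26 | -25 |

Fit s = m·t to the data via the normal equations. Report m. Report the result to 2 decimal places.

Setting ∂/∂m … = 0 gives: 195·m = -575.
(Σt·t = 195, Σt·s = -575.)
Hence m = -575 / 195 ≈ -2.94872.

m = -2.95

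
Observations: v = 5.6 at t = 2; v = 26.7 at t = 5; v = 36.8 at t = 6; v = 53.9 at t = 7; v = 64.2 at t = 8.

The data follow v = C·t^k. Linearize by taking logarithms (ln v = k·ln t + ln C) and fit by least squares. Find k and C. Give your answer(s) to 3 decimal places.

k = 1.769, C = 1.615

With ln vᵢ as the transformed response and ln tᵢ as the regressor:
Σln t = 8.1197, Σ(ln t)² = 14.3918, Σln v = 16.7621, Σln t·ln v = 29.3540.
Equations: 14.3918·k + 8.1197·ln C = 29.3540;  8.1197·k + 5·ln C = 16.7621.
Solving (det = 6.0295): k = 1.76918, ln C = 0.47937, so C = exp(0.47937) = 1.61505.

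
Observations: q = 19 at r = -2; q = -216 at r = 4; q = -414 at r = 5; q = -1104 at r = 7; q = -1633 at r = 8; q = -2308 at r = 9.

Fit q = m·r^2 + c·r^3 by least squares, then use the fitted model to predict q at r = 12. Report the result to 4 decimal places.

q̂ = -5395.8446

The normal system XᵀX·[m, c]ᵀ = Xᵀq is [[13955, 112741]; [112741, 931019]]·[m, c]ᵀ = [-359286, -2963026]ᵀ.
det = 13955·931019 − 112741² = 281837064.
m = ((-359286)·931019 − 112741·(-2963026))/281837064 = -55947271/35229633; c = (13955·(-2963026) − 112741·(-359286))/281837064 = -105345613/35229633.
At r = 12: q̂ = (-55947271/35229633)·(144) + (-105345613/35229633)·(1728) = -63364542096/11743211.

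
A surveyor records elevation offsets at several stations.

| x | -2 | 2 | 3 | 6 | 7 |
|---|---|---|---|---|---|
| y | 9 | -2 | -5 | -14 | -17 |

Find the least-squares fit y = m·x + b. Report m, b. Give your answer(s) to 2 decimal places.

m = -2.90, b = 3.47

From the data, Σx·x = 102, Σx = 16, Σ1 = 5.
Right-hand side: Σx·y = -240, Σy = -29.
MᵀM·[m, b]ᵀ = Mᵀy becomes [[102, 16]; [16, 5]]·[m, b]ᵀ = [-240, -29]ᵀ.
Eliminating b: 5·(row 1) − 16·(row 2) gives 254·m = 5·(-240) − 16·(-29) = -736, so m = -368/127.
Then b = ((-29) − 16·(-368/127))/5 = 441/127.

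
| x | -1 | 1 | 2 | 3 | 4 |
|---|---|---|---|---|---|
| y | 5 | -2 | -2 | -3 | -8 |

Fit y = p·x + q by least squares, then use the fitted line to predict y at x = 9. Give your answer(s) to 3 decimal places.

ŷ = -18.541

Normal-equation sums: Σx·x = 31, Σx = 9, Σ1 = 5.
Moment sums: Σx·y = -52, Σy = -10.
Normal equations: [[31, 9]; [9, 5]]·[p, q]ᵀ = [-52, -10]ᵀ.
Δ = 31·5 − 9² = 74.
p = ((-52)·5 − 9·(-10))/74 = -85/37; q = (31·(-10) − 9·(-52))/74 = 79/37.
At x = 9: ŷ = (-85/37)·(9) + (79/37)·(1) = -686/37.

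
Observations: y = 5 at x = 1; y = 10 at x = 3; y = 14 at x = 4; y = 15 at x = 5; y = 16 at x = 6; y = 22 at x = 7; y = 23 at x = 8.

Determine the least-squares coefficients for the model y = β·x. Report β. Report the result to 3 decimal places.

β = 3.000

With design matrix M, MᵀM = [[200]] and Mᵀy = [600]ᵀ.
Hence β = 600 / 200 ≈ 3.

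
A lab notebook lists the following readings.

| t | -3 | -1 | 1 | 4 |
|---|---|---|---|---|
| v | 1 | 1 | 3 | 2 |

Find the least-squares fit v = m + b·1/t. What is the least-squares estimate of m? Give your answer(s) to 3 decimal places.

m = 1.772

Setting ∂/∂m … = 0 gives: 4·m + (-1/12)·b = 7;  (-1/12)·m + (313/144)·b = 13/6.
Δ = 4·(313/144) − (-1/12)² = 139/16.
m = (7·(313/144) − (-1/12)·(13/6))/(139/16) = 739/417; b = (4·(13/6) − (-1/12)·7)/(139/16) = 148/139.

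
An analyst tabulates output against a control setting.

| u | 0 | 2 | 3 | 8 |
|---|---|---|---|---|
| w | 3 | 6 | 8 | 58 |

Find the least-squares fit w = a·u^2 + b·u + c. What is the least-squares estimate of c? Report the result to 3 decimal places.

c = 3.257

From the data, Σu^2·u^2 = 4193, Σu^2·u = 547, Σu^2 = 77, Σu·u = 77, Σu = 13, Σ1 = 4.
And Σu^2·w = 3808, Σu·w = 500, Σw = 75.
AᵀA·[a, b, c]ᵀ = Aᵀw becomes [[4193, 547, 77]; [547, 77, 13]; [77, 13, 4]]·[a, b, c]ᵀ = [3808, 500, 75]ᵀ.
Row-reducing yields a = 1359/1364, b = -1547/1364, c = 2221/682.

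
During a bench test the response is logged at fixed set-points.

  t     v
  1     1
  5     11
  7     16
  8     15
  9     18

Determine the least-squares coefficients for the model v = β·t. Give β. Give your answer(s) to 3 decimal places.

Normal-equation sums: Σt·t = 220.
For Aᵀv: Σt·v = 450.
Normal equations: [[220]]·[β]ᵀ = [450]ᵀ.
Hence β = 450 / 220 ≈ 2.04545.

β = 2.045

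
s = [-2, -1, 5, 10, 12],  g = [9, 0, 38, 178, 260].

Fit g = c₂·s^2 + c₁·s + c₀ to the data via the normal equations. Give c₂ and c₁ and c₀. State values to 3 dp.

From the data, Σs^2·s^2 = 31378, Σs^2·s = 2844, Σs^2 = 274, Σs·s = 274, Σs = 24, Σ1 = 5.
Moment sums: Σs^2·g = 56226, Σs·g = 5072, Σg = 485.
Solving the 3×3 system (Gaussian elimination) gives c₂ = 641344/326479, c₁ = -532924/326479, c₀ = -919153/326479.

c₂ = 1.964, c₁ = -1.632, c₀ = -2.815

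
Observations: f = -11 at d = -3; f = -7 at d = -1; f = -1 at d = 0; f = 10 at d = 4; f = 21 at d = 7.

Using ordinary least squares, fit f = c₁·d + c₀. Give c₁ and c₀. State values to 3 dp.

Entries of AᵀA: Σd·d = 75, Σd = 7, Σ1 = 5.
Moment sums: Σd·f = 227, Σf = 12.
So AᵀA·[c₁, c₀]ᵀ = Aᵀf: [[75, 7]; [7, 5]]·[c₁, c₀]ᵀ = [227, 12]ᵀ.
Eliminating c₀: 5·(row 1) − 7·(row 2) gives 326·c₁ = 5·227 − 7·12 = 1051, so c₁ = 1051/326.
Then c₀ = (12 − 7·(1051/326))/5 = -689/326.

c₁ = 3.224, c₀ = -2.113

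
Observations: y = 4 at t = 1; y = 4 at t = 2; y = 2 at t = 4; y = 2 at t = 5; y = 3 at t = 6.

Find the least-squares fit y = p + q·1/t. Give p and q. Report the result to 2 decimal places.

Setting ∂/∂p … = 0 gives: 5·p + (127/60)·q = 15;  (127/60)·p + (4969/3600)·q = 37/5.
Determinant 5·(4969/3600) − (127/60)² = 2179/900.
p = (15·(4969/3600) − (127/60)·(37/5))/(2179/900) = 18147/8716; q = (5·(37/5) − (127/60)·15)/(2179/900) = 4725/2179.

p = 2.08, q = 2.17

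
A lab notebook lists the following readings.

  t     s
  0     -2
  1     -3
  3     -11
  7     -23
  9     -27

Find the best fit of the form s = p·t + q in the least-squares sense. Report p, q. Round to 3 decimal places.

p = -2.933, q = -1.467

The normal system AᵀA·[p, q]ᵀ = Aᵀs is [[140, 20]; [20, 5]]·[p, q]ᵀ = [-440, -66]ᵀ.
det = 140·5 − 20² = 300.
p = ((-440)·5 − 20·(-66))/300 = -44/15; q = (140·(-66) − 20·(-440))/300 = -22/15.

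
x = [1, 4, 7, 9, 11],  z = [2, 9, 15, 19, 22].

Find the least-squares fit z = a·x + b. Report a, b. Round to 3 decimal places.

Setting ∂/∂a … = 0 gives: 268·a + 32·b = 556;  32·a + 5·b = 67.
Δ = 268·5 − 32² = 316.
a = (556·5 − 32·67)/316 = 159/79; b = (268·67 − 32·556)/316 = 41/79.

a = 2.013, b = 0.519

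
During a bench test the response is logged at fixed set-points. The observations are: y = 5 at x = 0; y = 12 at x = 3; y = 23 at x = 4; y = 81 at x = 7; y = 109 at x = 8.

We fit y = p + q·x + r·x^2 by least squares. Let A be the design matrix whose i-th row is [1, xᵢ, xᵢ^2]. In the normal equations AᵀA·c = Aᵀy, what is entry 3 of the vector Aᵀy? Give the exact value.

11421

Entry 3 ↔ basis x^2, so (Aᵀy)_{3} = Σᵢ (x^2)·yᵢ = (0)·(5) + (9)·(12) + (16)·(23) + (49)·(81) + (64)·(109) = 11421.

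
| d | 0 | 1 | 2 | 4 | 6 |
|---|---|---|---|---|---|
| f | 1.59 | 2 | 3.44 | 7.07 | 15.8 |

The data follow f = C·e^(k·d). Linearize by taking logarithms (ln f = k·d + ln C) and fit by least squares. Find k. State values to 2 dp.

Taking logs, ln f = k·d + ln C, so regress ln f on d.
AᵀA = [[57.0000, 13.0000]; [13.0000, 5]], rhs = [27.5476, 7.1082]ᵀ  (here Σd = 13.0000, Σ(d)² = 57.0000, Σln f = 7.1082, Σd·ln f = 27.5476).
Δ = 57.0000·5 − (13.0000)² = 116.0000; k = (27.5476·5 − 13.0000·7.1082)/116.0000 = 0.39078, ln C = (57.0000·7.1082 − 13.0000·27.5476)/116.0000 = 0.40560.

k = 0.39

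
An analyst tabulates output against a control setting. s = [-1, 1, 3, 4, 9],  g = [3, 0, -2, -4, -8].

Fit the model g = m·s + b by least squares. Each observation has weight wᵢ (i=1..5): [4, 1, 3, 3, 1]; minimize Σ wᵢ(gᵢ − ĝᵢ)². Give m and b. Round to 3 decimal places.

m = -1.182, b = 1.493

From the data, Σwᵢ·s·s = 161, Σwᵢ·s = 27, Σwᵢ·1 = 12.
Right-hand side: Σwᵢ·s·g = -150, Σwᵢ·g = -14.
Determinant 161·12 − 27² = 1203.
m = ((-150)·12 − 27·(-14))/1203 = -474/401; b = (161·(-14) − 27·(-150))/1203 = 1796/1203.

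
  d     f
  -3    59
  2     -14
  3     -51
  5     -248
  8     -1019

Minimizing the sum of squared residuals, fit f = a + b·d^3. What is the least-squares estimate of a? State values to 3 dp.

Sums needed: Σ1 = 5, Σd^3 = 645, Σd^3·d^3 = 279291.
Right-hand side: Σf = -1273, Σd^3·f = -555810.
Normal equations: [[5, 645]; [645, 279291]]·[a, b]ᵀ = [-1273, -555810]ᵀ.
Eliminating b: 279291·(row 1) − 645·(row 2) gives 980430·a = 279291·(-1273) − 645·(-555810) = 2960007, so a = 986669/326810.
Then b = ((-555810) − 645·(986669/326810))/279291 = -130531/65362.

a = 3.019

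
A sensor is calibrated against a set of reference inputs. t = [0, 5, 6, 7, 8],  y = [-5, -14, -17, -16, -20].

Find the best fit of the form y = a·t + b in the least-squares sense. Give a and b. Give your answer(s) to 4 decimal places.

AᵀA·[a, b]ᵀ = Aᵀy reads: 174·a + 26·b = -444;  26·a + 5·b = -72.
(Σt·t = 174, Σt = 26, Σ1 = 5, Σt·y = -444, Σy = -72.)
Eliminating b: 5·(row 1) − 26·(row 2) gives 194·a = 5·(-444) − 26·(-72) = -348, so a = -174/97.
Then b = ((-72) − 26·(-174/97))/5 = -492/97.

a = -1.7938, b = -5.0722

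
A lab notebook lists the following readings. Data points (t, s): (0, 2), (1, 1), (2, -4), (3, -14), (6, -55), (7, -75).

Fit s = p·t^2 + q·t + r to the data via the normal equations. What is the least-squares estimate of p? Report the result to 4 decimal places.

Compute the Gram sums: Σt^2·t^2 = 3795, Σt^2·t = 595, Σt^2 = 99, Σt·t = 99, Σt = 19, Σ1 = 6.
And Σt^2·s = -5796, Σt·s = -904, Σs = -145.
So MᵀM·[p, q, r]ᵀ = Mᵀs: [[3795, 595, 99]; [595, 99, 19]; [99, 19, 6]]·[p, q, r]ᵀ = [-5796, -904, -145]ᵀ.
Solving the 3×3 system (Gaussian elimination) gives p = -10423/7044, q = -1711/2348, r = 4501/1761.

p = -1.4797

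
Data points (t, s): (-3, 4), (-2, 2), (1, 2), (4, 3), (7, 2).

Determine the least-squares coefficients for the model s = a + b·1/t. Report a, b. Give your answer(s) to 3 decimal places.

The normal equations are: 5·a + (47/84)·b = 13;  (47/84)·a + (10189/7056)·b = 59/84.
Δ = 5·(10189/7056) − (47/84)² = 3046/441.
a = (13·(10189/7056) − (47/84)·(59/84))/(3046/441) = 32421/12184; b = (5·(59/84) − (47/84)·13)/(3046/441) = -1659/3046.

a = 2.661, b = -0.545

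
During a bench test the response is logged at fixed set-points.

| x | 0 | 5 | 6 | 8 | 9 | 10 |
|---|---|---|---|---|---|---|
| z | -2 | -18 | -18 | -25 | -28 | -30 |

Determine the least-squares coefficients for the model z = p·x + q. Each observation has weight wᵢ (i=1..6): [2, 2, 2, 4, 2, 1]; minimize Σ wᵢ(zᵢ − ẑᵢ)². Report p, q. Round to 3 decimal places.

p = -2.830, q = -2.306

From the data, Σwᵢ·x·x = 640, Σwᵢ·x = 82, Σwᵢ·1 = 13.
For MᵀWz: Σwᵢ·x·z = -2000, Σwᵢ·z = -262.
det = 640·13 − 82² = 1596.
p = ((-2000)·13 − 82·(-262))/1596 = -1129/399; q = (640·(-262) − 82·(-2000))/1596 = -920/399.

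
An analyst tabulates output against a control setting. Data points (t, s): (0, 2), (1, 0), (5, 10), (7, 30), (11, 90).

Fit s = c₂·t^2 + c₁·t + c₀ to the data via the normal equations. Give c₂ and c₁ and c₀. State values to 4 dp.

c₂ = 1.0385, c₁ = -3.4142, c₀ = 2.0795

Normal-equation sums: Σt^2·t^2 = 17668, Σt^2·t = 1800, Σt^2 = 196, Σt·t = 196, Σt = 24, Σ1 = 5.
For Mᵀs: Σt^2·s = 12610, Σt·s = 1250, Σs = 132.
MᵀM·[c₂, c₁, c₀]ᵀ = Mᵀs becomes [[17668, 1800, 196]; [1800, 196, 24]; [196, 24, 5]]·[c₂, c₁, c₀]ᵀ = [12610, 1250, 132]ᵀ.
Row-reducing yields c₂ = 44491/42842, c₁ = -146273/42842, c₀ = 44546/21421.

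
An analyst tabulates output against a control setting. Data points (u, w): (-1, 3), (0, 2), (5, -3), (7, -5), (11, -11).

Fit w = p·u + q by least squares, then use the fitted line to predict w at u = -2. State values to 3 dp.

With design matrix X, XᵀX = [[196, 22]; [22, 5]] and Xᵀw = [-174, -14]ᵀ.
Eliminating q: 5·(row 1) − 22·(row 2) gives 496·p = 5·(-174) − 22·(-14) = -562, so p = -281/248.
Then q = ((-14) − 22·(-281/248))/5 = 271/124.
At u = -2: ŵ = (-281/248)·(-2) + (271/124)·(1) = 138/31.

ŵ = 4.452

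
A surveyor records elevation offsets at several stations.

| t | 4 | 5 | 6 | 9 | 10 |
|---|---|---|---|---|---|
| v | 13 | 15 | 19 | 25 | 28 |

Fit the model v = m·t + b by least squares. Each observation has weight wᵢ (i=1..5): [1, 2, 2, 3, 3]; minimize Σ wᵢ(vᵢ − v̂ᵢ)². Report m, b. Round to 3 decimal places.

m = 2.450, b = 3.331

Normal-equation sums: Σwᵢ·t·t = 681, Σwᵢ·t = 83, Σwᵢ·1 = 11.
Right-hand side: Σwᵢ·t·v = 1945, Σwᵢ·v = 240.
So XᵀWX·[m, b]ᵀ = XᵀWv: [[681, 83]; [83, 11]]·[m, b]ᵀ = [1945, 240]ᵀ.
Eliminating b: 11·(row 1) − 83·(row 2) gives 602·m = 11·1945 − 83·240 = 1475, so m = 1475/602.
Then b = (240 − 83·(1475/602))/11 = 2005/602.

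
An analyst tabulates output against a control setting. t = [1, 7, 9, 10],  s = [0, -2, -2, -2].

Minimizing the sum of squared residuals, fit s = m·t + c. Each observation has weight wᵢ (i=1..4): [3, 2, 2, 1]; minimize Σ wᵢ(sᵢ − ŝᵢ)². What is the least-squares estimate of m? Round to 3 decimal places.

m = -0.253

Setting ∂/∂m … = 0 gives: 363·m + 45·c = -84;  45·m + 8·c = -10.
det = 363·8 − 45² = 879.
m = ((-84)·8 − 45·(-10))/879 = -74/293; c = (363·(-10) − 45·(-84))/879 = 50/293.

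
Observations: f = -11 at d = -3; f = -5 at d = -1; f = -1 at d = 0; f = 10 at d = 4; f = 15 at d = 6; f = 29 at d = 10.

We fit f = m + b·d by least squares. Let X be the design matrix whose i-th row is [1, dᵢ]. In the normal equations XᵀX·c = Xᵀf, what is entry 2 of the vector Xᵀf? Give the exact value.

458

Entry 2 ↔ basis d, so (Xᵀf)_{2} = Σᵢ (d)·fᵢ = (-3)·(-11) + (-1)·(-5) + (0)·(-1) + (4)·(10) + (6)·(15) + (10)·(29) = 458.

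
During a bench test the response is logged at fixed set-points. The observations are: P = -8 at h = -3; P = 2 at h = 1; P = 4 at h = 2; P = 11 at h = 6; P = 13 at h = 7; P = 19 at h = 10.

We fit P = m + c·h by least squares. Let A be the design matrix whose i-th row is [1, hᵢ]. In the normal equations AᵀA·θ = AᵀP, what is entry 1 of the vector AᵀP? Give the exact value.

41

Entry 1 ↔ basis 1, so (AᵀP)_{1} = Σᵢ Pᵢ = (1)·(-8) + (1)·(2) + (1)·(4) + (1)·(11) + (1)·(13) + (1)·(19) = 41.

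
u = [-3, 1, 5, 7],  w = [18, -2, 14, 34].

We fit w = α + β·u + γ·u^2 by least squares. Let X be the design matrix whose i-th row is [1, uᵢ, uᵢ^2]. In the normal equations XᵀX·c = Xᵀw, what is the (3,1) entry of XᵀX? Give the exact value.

84

Row 3 ↔ basis u^2, column 1 ↔ basis 1, so (XᵀX)_{3,1} = Σᵢ u^2 = (9)·(1) + (1)·(1) + (25)·(1) + (49)·(1) = 84.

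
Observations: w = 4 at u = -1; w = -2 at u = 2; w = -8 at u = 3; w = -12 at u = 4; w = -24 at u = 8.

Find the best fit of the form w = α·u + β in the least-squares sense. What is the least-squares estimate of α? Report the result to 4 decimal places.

α = -3.2150

XᵀX·[α, β]ᵀ = Xᵀw reads: 94·α + 16·β = -272;  16·α + 5·β = -42.
(Σu·u = 94, Σu = 16, Σ1 = 5, Σu·w = -272, Σw = -42.)
Determinant 94·5 − 16² = 214.
α = ((-272)·5 − 16·(-42))/214 = -344/107; β = (94·(-42) − 16·(-272))/214 = 202/107.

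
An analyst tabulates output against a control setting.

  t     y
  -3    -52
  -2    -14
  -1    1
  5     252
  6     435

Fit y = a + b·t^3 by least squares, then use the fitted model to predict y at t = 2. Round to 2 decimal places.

ŷ = 18.29

Compute the Gram sums: Σ1 = 5, Σt^3 = 305, Σt^3·t^3 = 63075.
Moment sums: Σy = 622, Σt^3·y = 126975.
So AᵀA·[a, b]ᵀ = Aᵀy: [[5, 305]; [305, 63075]]·[a, b]ᵀ = [622, 126975]ᵀ.
Eliminating b: 63075·(row 1) − 305·(row 2) gives 222350·a = 63075·622 − 305·126975 = 505275, so a = 20211/8894.
Then b = (126975 − 305·(20211/8894))/63075 = 89033/44470.
At t = 2: ŷ = (20211/8894)·(1) + (89033/44470)·(8) = 813319/44470.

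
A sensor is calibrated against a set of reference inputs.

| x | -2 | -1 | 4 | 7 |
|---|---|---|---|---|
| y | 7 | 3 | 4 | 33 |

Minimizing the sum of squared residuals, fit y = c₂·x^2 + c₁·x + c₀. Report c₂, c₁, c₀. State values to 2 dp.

The normal equations are: 2674·c₂ + 398·c₁ + 70·c₀ = 1712;  398·c₂ + 70·c₁ + 8·c₀ = 230;  70·c₂ + 8·c₁ + 4·c₀ = 47.
Inverting the 3×3 Gram matrix, [c₂, c₁, c₀]ᵀ = [4315/3894, -3603/1298, -370/177]ᵀ.

c₂ = 1.11, c₁ = -2.78, c₀ = -2.09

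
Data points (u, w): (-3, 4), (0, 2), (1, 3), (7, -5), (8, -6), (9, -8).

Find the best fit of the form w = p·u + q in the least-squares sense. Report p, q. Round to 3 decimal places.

p = -1.032, q = 2.119

Compute the Gram sums: Σu·u = 204, Σu = 22, Σ1 = 6.
And Σu·w = -164, Σw = -10.
Normal equations: [[204, 22]; [22, 6]]·[p, q]ᵀ = [-164, -10]ᵀ.
Δ = 204·6 − 22² = 740.
p = ((-164)·6 − 22·(-10))/740 = -191/185; q = (204·(-10) − 22·(-164))/740 = 392/185.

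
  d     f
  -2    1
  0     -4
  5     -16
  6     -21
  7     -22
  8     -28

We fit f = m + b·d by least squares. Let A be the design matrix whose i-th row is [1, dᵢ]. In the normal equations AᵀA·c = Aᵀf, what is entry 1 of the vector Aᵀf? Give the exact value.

-90

Entry 1 ↔ basis 1, so (Aᵀf)_{1} = Σᵢ fᵢ = (1)·(1) + (1)·(-4) + (1)·(-16) + (1)·(-21) + (1)·(-22) + (1)·(-28) = -90.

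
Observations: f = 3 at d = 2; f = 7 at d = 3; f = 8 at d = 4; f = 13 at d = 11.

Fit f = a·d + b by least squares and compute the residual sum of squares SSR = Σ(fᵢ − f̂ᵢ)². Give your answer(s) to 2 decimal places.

AᵀA·[a, b]ᵀ = Aᵀf reads: 150·a + 20·b = 202;  20·a + 4·b = 31.
Eliminating b: 4·(row 1) − 20·(row 2) gives 200·a = 4·202 − 20·31 = 188, so a = 47/50.
Then b = (31 − 20·(47/50))/4 = 61/20.
Residuals: -193/100, 113/100, 119/100, -39/100; SSR = 657/100.

SSR = 6.57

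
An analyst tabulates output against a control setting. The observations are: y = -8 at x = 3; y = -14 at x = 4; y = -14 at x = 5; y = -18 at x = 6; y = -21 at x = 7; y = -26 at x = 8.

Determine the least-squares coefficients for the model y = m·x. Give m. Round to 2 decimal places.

Entries of MᵀM: Σx·x = 199.
For Mᵀy: Σx·y = -613.
So MᵀM·[m]ᵀ = Mᵀy: [[199]]·[m]ᵀ = [-613]ᵀ.
Hence m = -613 / 199 ≈ -3.0804.

m = -3.08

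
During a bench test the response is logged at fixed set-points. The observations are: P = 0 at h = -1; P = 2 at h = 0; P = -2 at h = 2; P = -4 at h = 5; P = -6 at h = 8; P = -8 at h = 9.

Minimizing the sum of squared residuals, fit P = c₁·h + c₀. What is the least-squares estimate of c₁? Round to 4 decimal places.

The normal system MᵀM·[c₁, c₀]ᵀ = MᵀP is [[175, 23]; [23, 6]]·[c₁, c₀]ᵀ = [-144, -18]ᵀ.
Determinant 175·6 − 23² = 521.
c₁ = ((-144)·6 − 23·(-18))/521 = -450/521; c₀ = (175·(-18) − 23·(-144))/521 = 162/521.

c₁ = -0.8637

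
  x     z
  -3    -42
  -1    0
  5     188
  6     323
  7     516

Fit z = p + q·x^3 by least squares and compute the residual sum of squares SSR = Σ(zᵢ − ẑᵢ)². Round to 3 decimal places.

Entries of MᵀM: Σ1 = 5, Σx^3 = 656, Σx^3·x^3 = 180660.
Moment sums: Σz = 985, Σx^3·z = 271390.
So MᵀM·[p, q]ᵀ = Mᵀz: [[5, 656]; [656, 180660]]·[p, q]ᵀ = [985, 271390]ᵀ.
Δ = 5·180660 − 656² = 472964.
p = (985·180660 − 656·271390)/472964 = -20435/118241; q = (5·271390 − 656·985)/472964 = 355395/236482.
Residuals: -295709/236482, 396265/236482, 75111/236482, -170382/118241, 165097/236482; SSR = 831963/118241.

SSR = 7.036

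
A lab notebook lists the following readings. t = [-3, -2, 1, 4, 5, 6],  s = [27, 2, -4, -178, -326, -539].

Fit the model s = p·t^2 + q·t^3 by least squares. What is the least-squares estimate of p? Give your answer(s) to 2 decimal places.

With design matrix M, MᵀM = [[2275, 11651]; [11651, 67171]] and Mᵀs = [-30155, -169315]ᵀ.
Δ = 2275·67171 − 11651² = 17068224.
p = ((-30155)·67171 − 11651·(-169315))/17068224 = -2202185/711176; q = (2275·(-169315) − 11651·(-30155))/17068224 = -1410655/711176.

p = -3.10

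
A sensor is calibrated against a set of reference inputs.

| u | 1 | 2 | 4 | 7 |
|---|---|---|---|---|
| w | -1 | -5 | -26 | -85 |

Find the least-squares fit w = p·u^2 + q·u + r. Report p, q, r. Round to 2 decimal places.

p = -1.90, q = 1.17, r = -0.08

Setting ∂/∂p … = 0 gives: 2674·p + 416·q + 70·r = -4602;  416·p + 70·q + 14·r = -710;  70·p + 14·q + 4·r = -117.
(Σu^2·u^2 = 2674, Σu^2·u = 416, Σu^2 = 70, Σu·u = 70, Σu = 14, Σ1 = 4, Σu^2·w = -4602, Σu·w = -710, Σw = -117.)
Inverting the 3×3 Gram matrix, [p, q, r]ᵀ = [-251/132, 155/132, -1/12]ᵀ.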